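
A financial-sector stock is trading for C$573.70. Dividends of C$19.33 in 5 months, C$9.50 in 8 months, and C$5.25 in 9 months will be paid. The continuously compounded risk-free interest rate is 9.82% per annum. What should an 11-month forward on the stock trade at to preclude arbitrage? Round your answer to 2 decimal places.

C$592.36

PV(dividends) I = 19.33·e^(−0.0982·5/12) + 9.50·e^(−0.0982·8/12) + 5.25·e^(−0.0982·9/12)
I = 18.5550 + 8.8980 + 4.8772 = 32.3302
F = (S − I)·e^(rT) = (573.70 − 32.3302) · e^(0.0982·11/12)
= 541.3698 · e^0.090017 = 541.3698 × 1.094193 = C$592.36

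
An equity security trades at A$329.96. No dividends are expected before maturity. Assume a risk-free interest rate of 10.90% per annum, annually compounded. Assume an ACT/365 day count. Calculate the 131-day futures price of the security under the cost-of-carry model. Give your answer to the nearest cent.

A$342.44

F = S · (1+r)^T
= 329.96 × 1.037830
F = A$342.44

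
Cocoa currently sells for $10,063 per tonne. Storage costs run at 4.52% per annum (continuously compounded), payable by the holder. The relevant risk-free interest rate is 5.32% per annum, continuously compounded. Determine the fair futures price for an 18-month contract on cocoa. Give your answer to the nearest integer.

Net carry = r + u − y = 0.0532 + 0.0452 − 0.0000 = 0.0984
F = S·e^((r+u−y)T) = 10063 · e^(0.0984 × 18/12) = 10063 · e^0.147600
= 10063 × 1.159049 = $11,664 per tonne

$11,664 per tonne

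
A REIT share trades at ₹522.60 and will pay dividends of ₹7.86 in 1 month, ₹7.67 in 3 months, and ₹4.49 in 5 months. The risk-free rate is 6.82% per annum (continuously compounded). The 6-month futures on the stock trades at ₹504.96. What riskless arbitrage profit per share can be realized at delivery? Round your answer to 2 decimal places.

PV(dividends) I = 7.86·e^(−0.0682·1/12) + 7.67·e^(−0.0682·3/12) + 4.49·e^(−0.0682·5/12) = 19.7200
Fair futures F* = (S − I)·e^(rT) = (522.60 − 19.7200)·e^0.034100 = 502.8800 × 1.034688 = 520.3239
Market ₹504.96 < fair 520.3239: forward underpriced → reverse cash-and-carry (short the stock, invest proceeds at r, pay the dividends, go long the forward).
Profit at T = |F_mkt − F*| = |504.96 − 520.3239| = ₹15.36 per share

₹15.36 per share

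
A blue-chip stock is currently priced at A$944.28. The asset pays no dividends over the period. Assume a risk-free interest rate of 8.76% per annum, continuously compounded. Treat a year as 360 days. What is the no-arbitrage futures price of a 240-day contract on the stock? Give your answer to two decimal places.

A$1,001.07

F = S·e^(rT) = 944.28 · e^(0.0876 × 240/360)
= 944.28 · e^0.058400 = 944.28 × 1.060139
F = A$1,001.07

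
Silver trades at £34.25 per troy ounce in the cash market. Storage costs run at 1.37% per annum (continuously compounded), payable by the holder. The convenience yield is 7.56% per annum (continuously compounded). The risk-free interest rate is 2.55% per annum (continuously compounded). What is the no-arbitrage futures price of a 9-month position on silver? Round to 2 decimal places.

Net carry = r + u − y = 0.0255 + 0.0137 − 0.0756 = -0.0364
F = S·e^((r+u−y)T) = 34.25 · e^(-0.0364 × 9/12) = 34.25 · e^-0.027300
= 34.25 × 0.973069 = £33.33 per troy ounce

£33.33 per troy ounce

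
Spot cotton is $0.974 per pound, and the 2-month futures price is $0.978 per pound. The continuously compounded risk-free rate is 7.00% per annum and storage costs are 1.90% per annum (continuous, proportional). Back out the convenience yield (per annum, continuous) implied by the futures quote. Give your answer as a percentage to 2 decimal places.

F = S·e^((r+u−y)T) ⇒ (r+u−y) = ln(F/S)/T
ln(0.978/0.974) = 0.004098; /T ⇒ 0.024588
y = r + u − ln(F/S)/T = 0.0700 + 0.0190 − 0.024588 = 0.064412
y = 6.44%

6.44%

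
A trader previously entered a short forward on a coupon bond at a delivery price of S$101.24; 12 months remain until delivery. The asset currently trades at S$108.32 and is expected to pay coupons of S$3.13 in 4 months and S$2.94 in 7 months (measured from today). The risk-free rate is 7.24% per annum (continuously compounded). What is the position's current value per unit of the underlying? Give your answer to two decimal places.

-S$8.28

PV(remaining coupons) I = 3.13·e^(−0.0724·4/12) + 2.94·e^(−0.0724·7/12) = 5.8738
Current forward F = (S − I)·e^(rT) = (108.32 − 5.8738)·e^(0.0724·12/12) = 102.4462 × 1.075085 = 110.1384
Value (long) = (F − K)·e^(−rT) = (110.1384 − 101.24) × 0.930159 = 8.2769
Short position value = −(long value) = -S$8.28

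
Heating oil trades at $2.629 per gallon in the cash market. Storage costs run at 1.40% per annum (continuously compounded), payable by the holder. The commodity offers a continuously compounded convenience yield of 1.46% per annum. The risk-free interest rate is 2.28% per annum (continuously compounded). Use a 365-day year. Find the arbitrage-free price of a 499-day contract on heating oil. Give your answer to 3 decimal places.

Net carry = r + u − y = 0.0228 + 0.0140 − 0.0146 = 0.0222
F = S·e^((r+u−y)T) = 2.629 · e^(0.0222 × 499/365) = 2.629 · e^0.030350
= 2.629 × 1.030815 = $2.710 per gallon

$2.710 per gallon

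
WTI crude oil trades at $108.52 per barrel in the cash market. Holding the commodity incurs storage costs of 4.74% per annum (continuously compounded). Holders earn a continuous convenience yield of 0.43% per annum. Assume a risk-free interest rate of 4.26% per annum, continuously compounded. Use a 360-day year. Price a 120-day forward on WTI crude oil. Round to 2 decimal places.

$111.66 per barrel

Net carry = r + u − y = 0.0426 + 0.0474 − 0.0043 = 0.0857
F = S·e^((r+u−y)T) = 108.52 · e^(0.0857 × 120/360) = 108.52 · e^0.028567
= 108.52 × 1.028979 = $111.66 per barrel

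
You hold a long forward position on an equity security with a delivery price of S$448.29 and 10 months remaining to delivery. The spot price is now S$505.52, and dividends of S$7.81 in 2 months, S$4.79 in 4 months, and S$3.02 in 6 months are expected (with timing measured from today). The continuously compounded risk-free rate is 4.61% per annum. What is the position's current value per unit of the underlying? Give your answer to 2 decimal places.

PV(remaining dividends) I = 7.81·e^(−0.0461·2/12) + 4.79·e^(−0.0461·4/12) + 3.02·e^(−0.0461·6/12) = 15.4184
Current forward F = (S − I)·e^(rT) = (505.52 − 15.4184)·e^(0.0461·10/12) = 490.1016 × 1.039164 = 509.2959
Value (long) = (F − K)·e^(−rT) = (509.2959 − 448.29) × 0.962312 = 58.7067
Value = S$58.71

S$58.71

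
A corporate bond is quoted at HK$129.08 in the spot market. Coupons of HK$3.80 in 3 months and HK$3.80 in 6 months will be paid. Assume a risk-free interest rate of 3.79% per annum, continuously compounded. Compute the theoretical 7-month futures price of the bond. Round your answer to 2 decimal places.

PV(coupons) I = 3.80·e^(−0.0379·3/12) + 3.80·e^(−0.0379·6/12)
I = 3.7642 + 3.7287 = 7.4929
F = (S − I)·e^(rT) = (129.08 − 7.4929) · e^(0.0379·7/12)
= 121.5871 · e^0.022108 = 121.5871 × 1.022354 = HK$124.31

HK$124.31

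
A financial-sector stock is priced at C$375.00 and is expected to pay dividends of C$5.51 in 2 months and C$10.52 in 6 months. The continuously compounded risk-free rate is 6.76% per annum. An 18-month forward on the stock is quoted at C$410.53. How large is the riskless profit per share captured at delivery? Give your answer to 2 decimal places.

C$12.80 per share

PV(dividends) I = 5.51·e^(−0.0676·2/12) + 10.52·e^(−0.0676·6/12) = 15.6186
Fair forward F* = (S − I)·e^(rT) = (375.00 − 15.6186)·e^0.101400 = 359.3814 × 1.106719 = 397.7342
Market C$410.53 > fair 397.7342: forward overpriced → cash-and-carry (borrow at r, buy the stock and collect the dividends, short the forward).
Profit at T = |F_mkt − F*| = |410.53 − 397.7342| = C$12.80 per share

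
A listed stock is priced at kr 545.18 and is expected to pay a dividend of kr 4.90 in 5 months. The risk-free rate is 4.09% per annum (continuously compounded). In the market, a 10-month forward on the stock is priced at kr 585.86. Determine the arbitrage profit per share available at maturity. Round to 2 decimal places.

kr 26.76 per share

PV(dividends) I = 4.90·e^(−0.0409·5/12) = 4.8172
Fair forward F* = (S − I)·e^(rT) = (545.18 − 4.8172)·e^0.034083 = 540.3628 × 1.034670 = 559.0972
Market kr 585.86 > fair 559.0972: forward overpriced → cash-and-carry (borrow at r, buy the stock and collect the dividends, short the forward).
Profit at T = |F_mkt − F*| = |585.86 − 559.0972| = kr 26.76 per share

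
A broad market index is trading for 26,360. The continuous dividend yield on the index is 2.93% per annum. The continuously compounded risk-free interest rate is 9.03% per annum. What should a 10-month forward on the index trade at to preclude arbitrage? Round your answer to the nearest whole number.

27,735

F = S·e^((r − q)T) = 26360 · e^((0.0903 − 0.0293) × 10/12)
= 26360 · e^0.050833 = 26360 × 1.052147
F = 27,735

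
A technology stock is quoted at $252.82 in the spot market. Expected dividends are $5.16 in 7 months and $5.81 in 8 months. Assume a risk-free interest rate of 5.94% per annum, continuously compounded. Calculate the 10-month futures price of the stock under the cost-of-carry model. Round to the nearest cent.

$254.54

PV(dividends) I = 5.16·e^(−0.0594·7/12) + 5.81·e^(−0.0594·8/12)
I = 4.9843 + 5.5844 = 10.5687
F = (S − I)·e^(rT) = (252.82 − 10.5687) · e^(0.0594·10/12)
= 242.2513 · e^0.049500 = 242.2513 × 1.050746 = $254.54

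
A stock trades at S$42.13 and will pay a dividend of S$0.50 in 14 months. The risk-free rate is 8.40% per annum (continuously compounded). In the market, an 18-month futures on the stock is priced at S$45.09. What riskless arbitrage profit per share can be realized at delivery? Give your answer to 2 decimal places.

PV(dividends) I = 0.50·e^(−0.0840·14/12) = 0.4533
Fair futures F* = (S − I)·e^(rT) = (42.13 − 0.4533)·e^0.126000 = 41.6767 × 1.134282 = 47.2731
Market S$45.09 < fair 47.2731: forward underpriced → reverse cash-and-carry (short the stock, invest proceeds at r, pay the dividends, go long the forward).
Profit at T = |F_mkt − F*| = |45.09 − 47.2731| = S$2.18 per share

S$2.18 per share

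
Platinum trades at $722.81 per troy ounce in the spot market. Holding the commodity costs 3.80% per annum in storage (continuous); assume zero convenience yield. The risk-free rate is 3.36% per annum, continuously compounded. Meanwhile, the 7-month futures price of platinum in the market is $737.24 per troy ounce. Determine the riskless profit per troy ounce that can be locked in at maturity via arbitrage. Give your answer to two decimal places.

$16.40 per troy ounce

Fair futures: F* = S·e^(carry·T), with carry = (r + u) = 0.0336 + 0.0380 = 0.0716
F* = 722.81 · e^(0.0716 × 7/12) = 722.81 · e^0.041767 = 722.81 × 1.042652 = $753.6393
Market $737.24 < fair $753.6393: forward underpriced → reverse cash-and-carry (short spot, go long the forward).
At maturity, profit = |F_mkt − F*| = |737.24 − 753.6393| = $16.40 per troy ounce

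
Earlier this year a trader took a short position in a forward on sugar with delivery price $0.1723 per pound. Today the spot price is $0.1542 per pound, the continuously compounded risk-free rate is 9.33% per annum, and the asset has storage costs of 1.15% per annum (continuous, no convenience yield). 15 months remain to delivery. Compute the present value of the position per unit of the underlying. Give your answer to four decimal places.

-$0.0031 per pound

Current fair forward for the remaining 15 months: F = S·e^((r + u)·T), (r + u) = 0.0933 + 0.0115 = 0.1048
F = 0.1542 · e^(0.1048 × 15/12) = 0.1542 × 1.139968 = 0.1758
Value of long forward = (F − K)·e^(−rT) = (0.1758 − 0.1723) · e^(−0.0933·15/12)
= 0.0035 × 0.889919 = 0.0031
Short position value = −(long value) = -$0.0031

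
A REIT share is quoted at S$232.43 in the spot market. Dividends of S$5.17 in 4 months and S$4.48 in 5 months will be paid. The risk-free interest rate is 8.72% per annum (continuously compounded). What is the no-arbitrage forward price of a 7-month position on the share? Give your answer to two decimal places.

PV(dividends) I = 5.17·e^(−0.0872·4/12) + 4.48·e^(−0.0872·5/12)
I = 5.0219 + 4.3201 = 9.3420
F = (S − I)·e^(rT) = (232.43 − 9.3420) · e^(0.0872·7/12)
= 223.0880 · e^0.050867 = 223.0880 × 1.052183 = S$234.73

S$234.73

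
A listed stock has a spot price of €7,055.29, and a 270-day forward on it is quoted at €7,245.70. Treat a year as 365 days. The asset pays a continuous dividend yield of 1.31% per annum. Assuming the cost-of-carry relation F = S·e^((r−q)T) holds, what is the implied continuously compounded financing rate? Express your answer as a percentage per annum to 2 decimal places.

4.91%

From F = S·e^((r−q)T): (r − q) = ln(F/S)/T
ln(7245.70/7055.29) = ln(1.026988) = 0.026630
(r − q) = 0.026630 / (270/365) = 0.036000
r = ln(F/S)/T + q = 0.036000 + 0.0131 = 0.049100
r = 4.91%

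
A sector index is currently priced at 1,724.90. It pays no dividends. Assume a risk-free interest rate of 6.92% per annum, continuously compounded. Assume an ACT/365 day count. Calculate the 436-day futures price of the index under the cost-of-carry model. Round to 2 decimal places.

1,873.54

F = S·e^(rT) = 1724.90 · e^(0.0692 × 436/365)
= 1724.90 · e^0.08266082 = 1724.90 × 1.08617334
F = 1,873.54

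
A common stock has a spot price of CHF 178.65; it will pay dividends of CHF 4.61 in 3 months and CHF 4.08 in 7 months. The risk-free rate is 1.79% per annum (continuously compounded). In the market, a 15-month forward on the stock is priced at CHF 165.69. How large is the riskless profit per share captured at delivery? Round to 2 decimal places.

PV(dividends) I = 4.61·e^(−0.0179·3/12) + 4.08·e^(−0.0179·7/12) = 8.6270
Fair forward F* = (S − I)·e^(rT) = (178.65 − 8.6270)·e^0.022375 = 170.0230 × 1.022627 = 173.8701
Market CHF 165.69 < fair 173.8701: forward underpriced → reverse cash-and-carry (short the stock, invest proceeds at r, pay the dividends, go long the forward).
Profit at T = |F_mkt − F*| = |165.69 − 173.8701| = CHF 8.18 per share

CHF 8.18 per share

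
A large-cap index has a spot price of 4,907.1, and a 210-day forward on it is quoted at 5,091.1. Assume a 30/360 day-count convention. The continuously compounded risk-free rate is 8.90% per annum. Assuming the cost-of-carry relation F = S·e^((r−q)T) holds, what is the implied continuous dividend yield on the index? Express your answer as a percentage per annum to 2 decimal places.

From F = S·e^((r−q)T): (r − q) = ln(F/S)/T
ln(5091.1/4907.1) = ln(1.037497) = 0.036811
(r − q) = 0.036811 / (210/360) = 0.063105
q = r − ln(F/S)/T = 0.0890 − 0.063105 = 0.025895
q = 2.59%

2.59%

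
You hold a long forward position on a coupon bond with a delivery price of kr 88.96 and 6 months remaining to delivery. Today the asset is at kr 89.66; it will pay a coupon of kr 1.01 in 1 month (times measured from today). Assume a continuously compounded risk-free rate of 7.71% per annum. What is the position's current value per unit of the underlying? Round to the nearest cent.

kr 3.06

PV(remaining coupons) I = 1.01·e^(−0.0771·1/12) = 1.0035
Current forward F = (S − I)·e^(rT) = (89.66 − 1.0035)·e^(0.0771·6/12) = 88.6565 × 1.039303 = 92.1410
Value (long) = (F − K)·e^(−rT) = (92.1410 − 88.96) × 0.962184 = 3.0607
Value = kr 3.06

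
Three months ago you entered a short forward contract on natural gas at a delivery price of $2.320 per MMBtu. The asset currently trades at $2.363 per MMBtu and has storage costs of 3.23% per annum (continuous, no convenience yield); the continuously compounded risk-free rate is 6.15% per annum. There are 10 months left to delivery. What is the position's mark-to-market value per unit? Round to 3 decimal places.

-$0.223 per MMBtu

Current fair forward for the remaining 10 months: F = S·e^((r + u)·T), (r + u) = 0.0615 + 0.0323 = 0.0938
F = 2.363 · e^(0.0938 × 10/12) = 2.363 × 1.081303 = 2.5551
Value of long forward = (F − K)·e^(−rT) = (2.5551 − 2.320) · e^(−0.0615·10/12)
= 0.2351 × 0.950041 = 0.223
Short position value = −(long value) = -$0.223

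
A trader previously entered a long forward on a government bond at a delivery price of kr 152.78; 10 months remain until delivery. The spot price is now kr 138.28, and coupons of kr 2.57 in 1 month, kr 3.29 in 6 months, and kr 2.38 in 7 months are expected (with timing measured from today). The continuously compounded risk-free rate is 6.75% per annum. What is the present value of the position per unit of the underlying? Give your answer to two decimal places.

-kr 14.17

PV(remaining coupons) I = 2.57·e^(−0.0675·1/12) + 3.29·e^(−0.0675·6/12) + 2.38·e^(−0.0675·7/12) = 8.0245
Current forward F = (S − I)·e^(rT) = (138.28 − 8.0245)·e^(0.0675·10/12) = 130.2555 × 1.057862 = 137.7923
Value (long) = (F − K)·e^(−rT) = (137.7923 − 152.78) × 0.945303 = -14.1679
Value = -kr 14.17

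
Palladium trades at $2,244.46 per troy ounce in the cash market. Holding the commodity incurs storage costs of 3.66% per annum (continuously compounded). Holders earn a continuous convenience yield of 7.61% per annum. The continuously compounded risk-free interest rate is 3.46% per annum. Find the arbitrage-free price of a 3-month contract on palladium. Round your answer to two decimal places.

Net carry = r + u − y = 0.0346 + 0.0366 − 0.0761 = -0.0049
F = S·e^((r+u−y)T) = 2244.46 · e^(-0.0049 × 3/12) = 2244.46 · e^-0.00122500
= 2244.46 × 0.99877575 = $2,241.71 per troy ounce

$2,241.71 per troy ounce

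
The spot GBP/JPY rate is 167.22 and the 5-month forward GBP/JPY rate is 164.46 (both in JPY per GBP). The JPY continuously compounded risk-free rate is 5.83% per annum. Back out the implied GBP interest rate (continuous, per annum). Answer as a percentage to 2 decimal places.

F = S·e^((r_JPY − r_GBP)T) ⇒ r_GBP = r_JPY − ln(F/S)/T
ln(164.46/167.22) = -0.016643; /(5/12) = -0.039943
r_GBP = 0.0583 + 0.039943 = 0.098243
r_GBP = 9.82%

9.82%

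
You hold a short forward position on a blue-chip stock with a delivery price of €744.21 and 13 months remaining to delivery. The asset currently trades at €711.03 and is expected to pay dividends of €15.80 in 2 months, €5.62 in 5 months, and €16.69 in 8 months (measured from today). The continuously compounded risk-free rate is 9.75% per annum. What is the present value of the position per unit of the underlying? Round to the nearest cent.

PV(remaining dividends) I = 15.80·e^(−0.0975·2/12) + 5.62·e^(−0.0975·5/12) + 16.69·e^(−0.0975·8/12) = 36.5812
Current forward F = (S − I)·e^(rT) = (711.03 − 36.5812)·e^(0.0975·13/12) = 674.4488 × 1.111405 = 749.5858
Value (long) = (F − K)·e^(−rT) = (749.5858 − 744.21) × 0.899762 = 4.8369
Short position value = −(long value) = -€4.84

-€4.84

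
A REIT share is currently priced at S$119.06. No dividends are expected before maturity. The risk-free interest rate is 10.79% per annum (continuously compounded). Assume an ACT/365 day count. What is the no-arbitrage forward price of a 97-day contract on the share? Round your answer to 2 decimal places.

F = S·e^(rT) = 119.06 · e^(0.1079 × 97/365)
= 119.06 · e^0.028675 = 119.06 × 1.029090
F = S$122.52

S$122.52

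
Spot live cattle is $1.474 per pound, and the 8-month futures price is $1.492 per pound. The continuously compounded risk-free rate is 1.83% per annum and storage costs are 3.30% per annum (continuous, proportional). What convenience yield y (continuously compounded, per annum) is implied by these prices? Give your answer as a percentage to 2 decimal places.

F = S·e^((r+u−y)T) ⇒ (r+u−y) = ln(F/S)/T
ln(1.492/1.474) = 0.012138; /T ⇒ 0.018207
y = r + u − ln(F/S)/T = 0.0183 + 0.0330 − 0.018207 = 0.033093
y = 3.31%

3.31%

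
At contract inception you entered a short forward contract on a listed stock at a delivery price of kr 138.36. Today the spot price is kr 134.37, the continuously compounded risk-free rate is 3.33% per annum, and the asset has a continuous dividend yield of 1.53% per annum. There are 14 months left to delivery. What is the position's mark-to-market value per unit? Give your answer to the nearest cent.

Current fair forward for the remaining 14 months: F = S·e^((r − q)·T), (r − q) = 0.0333 − 0.0153 = 0.0180
F = 134.37 · e^(0.0180 × 14/12) = 134.37 × 1.021222 = 137.2216
Value of long forward = (F − K)·e^(−rT) = (137.2216 − 138.36) · e^(−0.0333·14/12)
= -1.1384 × 0.961895 = -1.10
Short position value = −(long value) = kr 1.10

kr 1.10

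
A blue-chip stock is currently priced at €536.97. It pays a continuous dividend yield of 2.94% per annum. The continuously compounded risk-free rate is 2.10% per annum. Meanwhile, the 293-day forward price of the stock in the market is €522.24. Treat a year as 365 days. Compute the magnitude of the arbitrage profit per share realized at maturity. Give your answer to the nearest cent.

€11.12 per share

Fair forward: F* = S·e^(carry·T), with carry = (r − q) = 0.0210 − 0.0294 = -0.0084
F* = 536.97 · e^(-0.0084 × 293/365) = 536.97 · e^-0.006743 = 536.97 × 0.993280 = €533.3616
Market €522.24 < fair €533.3616: forward underpriced → reverse cash-and-carry (short spot, go long the forward).
At maturity, profit = |F_mkt − F*| = |522.24 − 533.3616| = €11.12 per share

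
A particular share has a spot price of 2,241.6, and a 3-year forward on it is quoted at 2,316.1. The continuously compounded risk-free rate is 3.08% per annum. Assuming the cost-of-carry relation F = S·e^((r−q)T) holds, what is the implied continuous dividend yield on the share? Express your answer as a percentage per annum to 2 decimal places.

From F = S·e^((r−q)T): (r − q) = ln(F/S)/T
ln(2316.1/2241.6) = ln(1.033235) = 0.032695
(r − q) = 0.032695 / (3) = 0.010898
q = r − ln(F/S)/T = 0.0308 − 0.010898 = 0.019902
q = 1.99%

1.99%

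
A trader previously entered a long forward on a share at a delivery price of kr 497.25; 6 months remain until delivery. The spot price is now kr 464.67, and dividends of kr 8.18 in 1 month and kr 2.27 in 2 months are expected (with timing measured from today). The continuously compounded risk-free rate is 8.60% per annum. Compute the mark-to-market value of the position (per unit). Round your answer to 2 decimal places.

PV(remaining dividends) I = 8.18·e^(−0.0860·1/12) + 2.27·e^(−0.0860·2/12) = 10.3593
Current forward F = (S − I)·e^(rT) = (464.67 − 10.3593)·e^(0.0860·6/12) = 454.3107 × 1.043938 = 474.2722
Value (long) = (F − K)·e^(−rT) = (474.2722 − 497.25) × 0.957911 = -22.0107
Value = -kr 22.01

-kr 22.01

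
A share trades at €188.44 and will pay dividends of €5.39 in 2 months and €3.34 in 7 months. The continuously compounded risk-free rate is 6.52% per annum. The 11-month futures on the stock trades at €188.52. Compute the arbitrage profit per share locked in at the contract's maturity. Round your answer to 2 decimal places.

PV(dividends) I = 5.39·e^(−0.0652·2/12) + 3.34·e^(−0.0652·7/12) = 8.5471
Fair futures F* = (S − I)·e^(rT) = (188.44 − 8.5471)·e^0.059767 = 179.8929 × 1.061589 = 190.9723
Market €188.52 < fair 190.9723: forward underpriced → reverse cash-and-carry (short the stock, invest proceeds at r, pay the dividends, go long the forward).
Profit at T = |F_mkt − F*| = |188.52 − 190.9723| = €2.45 per share

€2.45 per share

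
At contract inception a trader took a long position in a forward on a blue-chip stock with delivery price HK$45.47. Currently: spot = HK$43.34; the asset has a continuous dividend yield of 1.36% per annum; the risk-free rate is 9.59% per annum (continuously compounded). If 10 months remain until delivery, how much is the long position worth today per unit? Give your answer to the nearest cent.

Current fair forward for the remaining 10 months: F = S·e^((r − q)·T), (r − q) = 0.0959 − 0.0136 = 0.0823
F = 43.34 · e^(0.0823 × 10/12) = 43.34 × 1.070990 = 46.4167
Value of long forward = (F − K)·e^(−rT) = (46.4167 − 45.47) · e^(−0.0959·10/12)
= 0.9467 × 0.923193 = 0.87

HK$0.87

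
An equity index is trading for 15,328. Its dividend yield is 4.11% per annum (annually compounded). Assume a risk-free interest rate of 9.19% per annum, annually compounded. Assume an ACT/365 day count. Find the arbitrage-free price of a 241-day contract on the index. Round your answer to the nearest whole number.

15,818

F = S · (1+r)^T / (1+q)^T
= 15328 × 1.059769 / 1.026951 = 15328 × 1.031957
F = 15,818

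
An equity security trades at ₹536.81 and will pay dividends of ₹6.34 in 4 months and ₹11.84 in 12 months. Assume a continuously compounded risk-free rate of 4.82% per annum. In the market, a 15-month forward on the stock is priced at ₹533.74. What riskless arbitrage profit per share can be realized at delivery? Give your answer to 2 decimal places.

₹17.80 per share

PV(dividends) I = 6.34·e^(−0.0482·4/12) + 11.84·e^(−0.0482·12/12) = 17.5218
Fair forward F* = (S − I)·e^(rT) = (536.81 − 17.5218)·e^0.060250 = 519.2882 × 1.062102 = 551.5370
Market ₹533.74 < fair 551.5370: forward underpriced → reverse cash-and-carry (short the stock, invest proceeds at r, pay the dividends, go long the forward).
Profit at T = |F_mkt − F*| = |533.74 − 551.5370| = ₹17.80 per share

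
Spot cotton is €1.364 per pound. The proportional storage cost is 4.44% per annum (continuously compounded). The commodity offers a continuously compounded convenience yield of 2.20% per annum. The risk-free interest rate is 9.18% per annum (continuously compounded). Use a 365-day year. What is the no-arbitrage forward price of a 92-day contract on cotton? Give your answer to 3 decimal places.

Net carry = r + u − y = 0.0918 + 0.0444 − 0.0220 = 0.1142
F = S·e^((r+u−y)T) = 1.364 · e^(0.1142 × 92/365) = 1.364 · e^0.028785
= 1.364 × 1.029203 = €1.404 per pound

€1.404 per pound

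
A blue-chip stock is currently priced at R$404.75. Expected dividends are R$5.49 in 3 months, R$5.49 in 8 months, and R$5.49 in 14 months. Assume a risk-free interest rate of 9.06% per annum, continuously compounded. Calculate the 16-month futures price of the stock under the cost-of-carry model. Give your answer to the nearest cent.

PV(dividends) I = 5.49·e^(−0.0906·3/12) + 5.49·e^(−0.0906·8/12) + 5.49·e^(−0.0906·14/12)
I = 5.3670 + 5.1682 + 4.9393 = 15.4745
F = (S − I)·e^(rT) = (404.75 − 15.4745) · e^(0.0906·16/12)
= 389.2755 · e^0.120800 = 389.2755 × 1.128399 = R$439.26

R$439.26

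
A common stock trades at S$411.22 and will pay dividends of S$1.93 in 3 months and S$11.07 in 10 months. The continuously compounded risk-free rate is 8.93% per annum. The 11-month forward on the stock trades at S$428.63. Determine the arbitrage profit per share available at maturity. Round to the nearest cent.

S$4.47 per share

PV(dividends) I = 1.93·e^(−0.0893·3/12) + 11.07·e^(−0.0893·10/12) = 12.1635
Fair forward F* = (S − I)·e^(rT) = (411.22 − 12.1635)·e^0.081858 = 399.0565 × 1.085302 = 433.0968
Market S$428.63 < fair 433.0968: forward underpriced → reverse cash-and-carry (short the stock, invest proceeds at r, pay the dividends, go long the forward).
Profit at T = |F_mkt − F*| = |428.63 − 433.0968| = S$4.47 per share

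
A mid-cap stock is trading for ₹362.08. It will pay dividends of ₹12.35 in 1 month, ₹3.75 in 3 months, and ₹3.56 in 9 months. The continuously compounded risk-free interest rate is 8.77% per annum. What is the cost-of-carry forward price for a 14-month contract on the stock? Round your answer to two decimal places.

PV(dividends) I = 12.35·e^(−0.0877·1/12) + 3.75·e^(−0.0877·3/12) + 3.56·e^(−0.0877·9/12)
I = 12.2601 + 3.6687 + 3.3334 = 19.2622
F = (S − I)·e^(rT) = (362.08 − 19.2622) · e^(0.0877·14/12)
= 342.8178 · e^0.102317 = 342.8178 × 1.107735 = ₹379.75

₹379.75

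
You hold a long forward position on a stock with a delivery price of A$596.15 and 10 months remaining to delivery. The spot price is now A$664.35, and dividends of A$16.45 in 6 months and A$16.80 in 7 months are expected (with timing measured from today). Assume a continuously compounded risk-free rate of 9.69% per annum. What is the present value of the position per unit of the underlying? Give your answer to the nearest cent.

PV(remaining dividends) I = 16.45·e^(−0.0969·6/12) + 16.80·e^(−0.0969·7/12) = 31.5487
Current forward F = (S − I)·e^(rT) = (664.35 − 31.5487)·e^(0.0969·10/12) = 632.8013 × 1.084100 = 686.0199
Value (long) = (F − K)·e^(−rT) = (686.0199 − 596.15) × 0.922424 = 82.8982
Value = A$82.90

A$82.90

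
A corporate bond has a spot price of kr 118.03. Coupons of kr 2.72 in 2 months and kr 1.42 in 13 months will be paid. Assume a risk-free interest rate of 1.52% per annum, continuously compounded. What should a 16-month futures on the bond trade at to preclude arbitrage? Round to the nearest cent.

kr 116.25

PV(coupons) I = 2.72·e^(−0.0152·2/12) + 1.42·e^(−0.0152·13/12)
I = 2.7131 + 1.3968 = 4.1099
F = (S − I)·e^(rT) = (118.03 − 4.1099) · e^(0.0152·16/12)
= 113.9201 · e^0.020267 = 113.9201 × 1.020474 = kr 116.25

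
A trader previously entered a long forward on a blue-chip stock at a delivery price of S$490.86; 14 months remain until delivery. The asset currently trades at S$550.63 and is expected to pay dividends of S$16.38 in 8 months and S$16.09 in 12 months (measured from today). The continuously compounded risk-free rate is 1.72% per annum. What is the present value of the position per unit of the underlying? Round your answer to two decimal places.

S$37.51

PV(remaining dividends) I = 16.38·e^(−0.0172·8/12) + 16.09·e^(−0.0172·12/12) = 32.0089
Current forward F = (S − I)·e^(rT) = (550.63 − 32.0089)·e^(0.0172·14/12) = 518.6211 × 1.020269 = 529.1330
Value (long) = (F − K)·e^(−rT) = (529.1330 − 490.86) × 0.980133 = 37.5126
Value = S$37.51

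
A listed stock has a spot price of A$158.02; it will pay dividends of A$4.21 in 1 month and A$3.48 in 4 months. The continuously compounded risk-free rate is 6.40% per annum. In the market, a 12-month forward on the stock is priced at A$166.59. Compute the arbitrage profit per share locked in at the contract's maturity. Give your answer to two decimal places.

PV(dividends) I = 4.21·e^(−0.0640·1/12) + 3.48·e^(−0.0640·4/12) = 7.5942
Fair forward F* = (S − I)·e^(rT) = (158.02 − 7.5942)·e^0.064000 = 150.4258 × 1.066092 = 160.3677
Market A$166.59 > fair 160.3677: forward overpriced → cash-and-carry (borrow at r, buy the stock and collect the dividends, short the forward).
Profit at T = |F_mkt − F*| = |166.59 − 160.3677| = A$6.22 per share

A$6.22 per share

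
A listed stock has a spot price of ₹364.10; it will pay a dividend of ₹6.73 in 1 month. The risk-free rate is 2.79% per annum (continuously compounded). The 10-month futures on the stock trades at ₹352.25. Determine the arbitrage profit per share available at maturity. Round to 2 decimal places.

₹13.54 per share

PV(dividends) I = 6.73·e^(−0.0279·1/12) = 6.7144
Fair futures F* = (S − I)·e^(rT) = (364.10 − 6.7144)·e^0.023250 = 357.3856 × 1.023522 = 365.7920
Market ₹352.25 < fair 365.7920: forward underpriced → reverse cash-and-carry (short the stock, invest proceeds at r, pay the dividends, go long the forward).
Profit at T = |F_mkt − F*| = |352.25 − 365.7920| = ₹13.54 per share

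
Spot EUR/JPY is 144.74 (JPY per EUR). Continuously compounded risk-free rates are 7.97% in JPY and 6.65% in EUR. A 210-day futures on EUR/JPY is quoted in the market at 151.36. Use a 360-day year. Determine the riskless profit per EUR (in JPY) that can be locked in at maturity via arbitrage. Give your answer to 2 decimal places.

5.50 per EUR (in JPY)

Fair futures: F* = S·e^(carry·T), with carry = (r_JPY − r_EUR) = 0.0797 − 0.0665 = 0.0132
F* = 144.74 · e^(0.0132 × 210/360) = 144.74 · e^0.007700 = 144.74 × 1.007730 = 145.8588
Market 151.36 > fair 145.8588: forward overpriced → cash-and-carry (buy spot, short the forward).
At maturity, profit = |F_mkt − F*| = |151.36 − 145.8588| = 5.50 per EUR (in JPY)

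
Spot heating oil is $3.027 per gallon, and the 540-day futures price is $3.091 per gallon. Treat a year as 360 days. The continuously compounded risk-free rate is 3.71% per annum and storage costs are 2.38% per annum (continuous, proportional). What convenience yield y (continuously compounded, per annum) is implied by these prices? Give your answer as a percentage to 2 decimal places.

4.70%

F = S·e^((r+u−y)T) ⇒ (r+u−y) = ln(F/S)/T
ln(3.091/3.027) = 0.020923; /T ⇒ 0.013949
y = r + u − ln(F/S)/T = 0.0371 + 0.0238 − 0.013949 = 0.046951
y = 4.70%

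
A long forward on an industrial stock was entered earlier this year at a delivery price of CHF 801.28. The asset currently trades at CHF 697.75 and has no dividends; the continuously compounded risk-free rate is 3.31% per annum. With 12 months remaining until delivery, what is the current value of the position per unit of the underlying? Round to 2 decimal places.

-CHF 77.44

Current fair forward for the remaining 12 months: F = S·e^(r·T), r = 0.0331
F = 697.75 · e^(0.0331 × 12/12) = 697.75 × 1.033654 = 721.2321
Value of long forward = (F − K)·e^(−rT) = (721.2321 − 801.28) · e^(−0.0331·12/12)
= -80.0479 × 0.967442 = -77.44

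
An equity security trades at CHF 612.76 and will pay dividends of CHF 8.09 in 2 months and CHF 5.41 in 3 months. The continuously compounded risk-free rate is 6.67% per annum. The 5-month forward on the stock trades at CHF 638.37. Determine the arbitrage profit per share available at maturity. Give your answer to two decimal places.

PV(dividends) I = 8.09·e^(−0.0667·2/12) + 5.41·e^(−0.0667·3/12) = 13.3211
Fair forward F* = (S − I)·e^(rT) = (612.76 − 13.3211)·e^0.027792 = 599.4389 × 1.028182 = 616.3323
Market CHF 638.37 > fair 616.3323: forward overpriced → cash-and-carry (borrow at r, buy the stock and collect the dividends, short the forward).
Profit at T = |F_mkt − F*| = |638.37 − 616.3323| = CHF 22.04 per share

CHF 22.04 per share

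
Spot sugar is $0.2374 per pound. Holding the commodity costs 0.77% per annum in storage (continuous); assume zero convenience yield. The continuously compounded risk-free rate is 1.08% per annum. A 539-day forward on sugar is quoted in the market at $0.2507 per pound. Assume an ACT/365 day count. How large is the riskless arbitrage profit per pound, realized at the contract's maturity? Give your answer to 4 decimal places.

$0.0067 per pound

Fair forward: F* = S·e^(carry·T), with carry = (r + u) = 0.0108 + 0.0077 = 0.0185
F* = 0.2374 · e^(0.0185 × 539/365) = 0.2374 · e^0.027319 = 0.2374 × 1.027696 = $0.2440
Market $0.2507 > fair $0.2440: forward overpriced → cash-and-carry (buy spot, short the forward).
At maturity, profit = |F_mkt − F*| = |0.2507 − 0.2440| = $0.0067 per pound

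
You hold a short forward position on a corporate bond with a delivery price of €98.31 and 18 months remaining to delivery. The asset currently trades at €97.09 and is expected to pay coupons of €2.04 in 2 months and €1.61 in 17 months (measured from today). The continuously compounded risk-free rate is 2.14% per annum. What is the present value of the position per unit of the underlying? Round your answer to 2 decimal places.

PV(remaining coupons) I = 2.04·e^(−0.0214·2/12) + 1.61·e^(−0.0214·17/12) = 3.5947
Current forward F = (S − I)·e^(rT) = (97.09 − 3.5947)·e^(0.0214·18/12) = 93.4953 × 1.032621 = 96.5452
Value (long) = (F − K)·e^(−rT) = (96.5452 − 98.31) × 0.968410 = -1.7090
Short position value = −(long value) = €1.71

€1.71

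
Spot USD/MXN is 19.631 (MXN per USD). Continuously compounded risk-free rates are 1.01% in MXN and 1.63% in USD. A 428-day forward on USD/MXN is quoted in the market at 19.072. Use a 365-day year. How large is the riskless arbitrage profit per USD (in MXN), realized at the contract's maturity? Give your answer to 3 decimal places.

0.417 per USD (in MXN)

Fair forward: F* = S·e^(carry·T), with carry = (r_MXN − r_USD) = 0.0101 − 0.0163 = -0.0062
F* = 19.631 · e^(-0.0062 × 428/365) = 19.631 · e^-0.007270 = 19.631 × 0.992756 = 19.4888
Market 19.072 < fair 19.4888: forward underpriced → reverse cash-and-carry (short spot, go long the forward).
At maturity, profit = |F_mkt − F*| = |19.072 − 19.4888| = 0.417 per USD (in MXN)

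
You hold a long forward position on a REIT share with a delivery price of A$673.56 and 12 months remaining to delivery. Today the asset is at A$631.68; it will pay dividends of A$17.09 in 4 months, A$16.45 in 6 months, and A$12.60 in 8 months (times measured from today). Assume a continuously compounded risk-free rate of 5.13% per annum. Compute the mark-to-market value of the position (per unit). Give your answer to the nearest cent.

-A$53.21

PV(remaining dividends) I = 17.09·e^(−0.0513·4/12) + 16.45·e^(−0.0513·6/12) + 12.60·e^(−0.0513·8/12) = 45.0100
Current forward F = (S − I)·e^(rT) = (631.68 − 45.0100)·e^(0.0513·12/12) = 586.6700 × 1.052639 = 617.5517
Value (long) = (F − K)·e^(−rT) = (617.5517 − 673.56) × 0.949994 = -53.2075
Value = -A$53.21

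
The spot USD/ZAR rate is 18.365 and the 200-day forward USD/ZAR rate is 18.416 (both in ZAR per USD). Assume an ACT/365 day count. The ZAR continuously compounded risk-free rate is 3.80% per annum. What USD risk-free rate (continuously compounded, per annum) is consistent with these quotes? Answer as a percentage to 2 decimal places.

3.29%

F = S·e^((r_ZAR − r_USD)T) ⇒ r_USD = r_ZAR − ln(F/S)/T
ln(18.416/18.365) = 0.002773; /(200/365) = 0.005061
r_USD = 0.0380 − 0.005061 = 0.032939
r_USD = 3.29%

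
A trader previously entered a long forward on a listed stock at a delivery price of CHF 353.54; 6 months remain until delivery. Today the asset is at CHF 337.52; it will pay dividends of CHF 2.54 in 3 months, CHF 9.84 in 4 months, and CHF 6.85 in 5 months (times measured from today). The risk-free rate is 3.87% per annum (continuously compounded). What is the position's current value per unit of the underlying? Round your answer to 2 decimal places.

PV(remaining dividends) I = 2.54·e^(−0.0387·3/12) + 9.84·e^(−0.0387·4/12) + 6.85·e^(−0.0387·5/12) = 18.9699
Current forward F = (S − I)·e^(rT) = (337.52 − 18.9699)·e^(0.0387·6/12) = 318.5501 × 1.019538 = 324.7739
Value (long) = (F − K)·e^(−rT) = (324.7739 − 353.54) × 0.980836 = -28.2148
Value = -CHF 28.21

-CHF 28.21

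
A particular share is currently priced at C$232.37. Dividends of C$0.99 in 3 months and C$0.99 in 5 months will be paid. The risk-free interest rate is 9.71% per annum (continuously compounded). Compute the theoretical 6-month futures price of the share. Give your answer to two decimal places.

PV(dividends) I = 0.99·e^(−0.0971·3/12) + 0.99·e^(−0.0971·5/12)
I = 0.9663 + 0.9507 = 1.9170
F = (S − I)·e^(rT) = (232.37 − 1.9170) · e^(0.0971·6/12)
= 230.4530 · e^0.048550 = 230.4530 × 1.049748 = C$241.92

C$241.92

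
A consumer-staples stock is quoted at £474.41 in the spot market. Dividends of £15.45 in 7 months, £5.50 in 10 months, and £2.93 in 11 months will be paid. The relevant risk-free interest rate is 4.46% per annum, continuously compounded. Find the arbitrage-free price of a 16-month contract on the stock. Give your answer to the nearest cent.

PV(dividends) I = 15.45·e^(−0.0446·7/12) + 5.50·e^(−0.0446·10/12) + 2.93·e^(−0.0446·11/12)
I = 15.0532 + 5.2993 + 2.8126 = 23.1651
F = (S − I)·e^(rT) = (474.41 − 23.1651) · e^(0.0446·16/12)
= 451.2449 · e^0.059467 = 451.2449 × 1.061271 = £478.89

£478.89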